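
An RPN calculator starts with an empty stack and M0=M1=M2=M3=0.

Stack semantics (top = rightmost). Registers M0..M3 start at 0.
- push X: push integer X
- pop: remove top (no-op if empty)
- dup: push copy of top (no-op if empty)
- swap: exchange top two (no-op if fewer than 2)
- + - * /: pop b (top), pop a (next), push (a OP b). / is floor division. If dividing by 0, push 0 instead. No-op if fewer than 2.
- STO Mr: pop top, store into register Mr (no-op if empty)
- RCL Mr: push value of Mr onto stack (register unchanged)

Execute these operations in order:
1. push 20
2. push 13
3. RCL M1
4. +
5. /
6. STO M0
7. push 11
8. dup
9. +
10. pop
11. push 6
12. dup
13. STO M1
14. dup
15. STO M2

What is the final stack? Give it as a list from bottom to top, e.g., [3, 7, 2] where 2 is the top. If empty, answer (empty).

Answer: [6]

Derivation:
After op 1 (push 20): stack=[20] mem=[0,0,0,0]
After op 2 (push 13): stack=[20,13] mem=[0,0,0,0]
After op 3 (RCL M1): stack=[20,13,0] mem=[0,0,0,0]
After op 4 (+): stack=[20,13] mem=[0,0,0,0]
After op 5 (/): stack=[1] mem=[0,0,0,0]
After op 6 (STO M0): stack=[empty] mem=[1,0,0,0]
After op 7 (push 11): stack=[11] mem=[1,0,0,0]
After op 8 (dup): stack=[11,11] mem=[1,0,0,0]
After op 9 (+): stack=[22] mem=[1,0,0,0]
After op 10 (pop): stack=[empty] mem=[1,0,0,0]
After op 11 (push 6): stack=[6] mem=[1,0,0,0]
After op 12 (dup): stack=[6,6] mem=[1,0,0,0]
After op 13 (STO M1): stack=[6] mem=[1,6,0,0]
After op 14 (dup): stack=[6,6] mem=[1,6,0,0]
After op 15 (STO M2): stack=[6] mem=[1,6,6,0]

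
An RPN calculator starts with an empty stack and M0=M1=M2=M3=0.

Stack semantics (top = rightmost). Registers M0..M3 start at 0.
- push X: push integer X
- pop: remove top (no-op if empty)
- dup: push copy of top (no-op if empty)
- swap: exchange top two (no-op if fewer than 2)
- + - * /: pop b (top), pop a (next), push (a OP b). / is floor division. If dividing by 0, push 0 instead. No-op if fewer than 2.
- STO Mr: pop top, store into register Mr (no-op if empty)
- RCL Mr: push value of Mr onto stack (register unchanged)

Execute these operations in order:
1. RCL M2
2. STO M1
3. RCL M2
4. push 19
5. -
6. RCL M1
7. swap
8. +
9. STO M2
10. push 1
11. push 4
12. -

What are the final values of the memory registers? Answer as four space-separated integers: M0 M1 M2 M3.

Answer: 0 0 -19 0

Derivation:
After op 1 (RCL M2): stack=[0] mem=[0,0,0,0]
After op 2 (STO M1): stack=[empty] mem=[0,0,0,0]
After op 3 (RCL M2): stack=[0] mem=[0,0,0,0]
After op 4 (push 19): stack=[0,19] mem=[0,0,0,0]
After op 5 (-): stack=[-19] mem=[0,0,0,0]
After op 6 (RCL M1): stack=[-19,0] mem=[0,0,0,0]
After op 7 (swap): stack=[0,-19] mem=[0,0,0,0]
After op 8 (+): stack=[-19] mem=[0,0,0,0]
After op 9 (STO M2): stack=[empty] mem=[0,0,-19,0]
After op 10 (push 1): stack=[1] mem=[0,0,-19,0]
After op 11 (push 4): stack=[1,4] mem=[0,0,-19,0]
After op 12 (-): stack=[-3] mem=[0,0,-19,0]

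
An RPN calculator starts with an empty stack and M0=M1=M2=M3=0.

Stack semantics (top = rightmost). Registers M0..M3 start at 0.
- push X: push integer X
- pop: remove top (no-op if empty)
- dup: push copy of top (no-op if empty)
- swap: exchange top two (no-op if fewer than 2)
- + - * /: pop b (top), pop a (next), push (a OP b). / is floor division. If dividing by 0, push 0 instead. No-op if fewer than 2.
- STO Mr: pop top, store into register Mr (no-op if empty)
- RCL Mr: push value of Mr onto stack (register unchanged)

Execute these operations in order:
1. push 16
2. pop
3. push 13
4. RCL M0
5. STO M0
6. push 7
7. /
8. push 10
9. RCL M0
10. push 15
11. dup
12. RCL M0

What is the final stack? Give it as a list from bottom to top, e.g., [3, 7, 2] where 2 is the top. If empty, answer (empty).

After op 1 (push 16): stack=[16] mem=[0,0,0,0]
After op 2 (pop): stack=[empty] mem=[0,0,0,0]
After op 3 (push 13): stack=[13] mem=[0,0,0,0]
After op 4 (RCL M0): stack=[13,0] mem=[0,0,0,0]
After op 5 (STO M0): stack=[13] mem=[0,0,0,0]
After op 6 (push 7): stack=[13,7] mem=[0,0,0,0]
After op 7 (/): stack=[1] mem=[0,0,0,0]
After op 8 (push 10): stack=[1,10] mem=[0,0,0,0]
After op 9 (RCL M0): stack=[1,10,0] mem=[0,0,0,0]
After op 10 (push 15): stack=[1,10,0,15] mem=[0,0,0,0]
After op 11 (dup): stack=[1,10,0,15,15] mem=[0,0,0,0]
After op 12 (RCL M0): stack=[1,10,0,15,15,0] mem=[0,0,0,0]

Answer: [1, 10, 0, 15, 15, 0]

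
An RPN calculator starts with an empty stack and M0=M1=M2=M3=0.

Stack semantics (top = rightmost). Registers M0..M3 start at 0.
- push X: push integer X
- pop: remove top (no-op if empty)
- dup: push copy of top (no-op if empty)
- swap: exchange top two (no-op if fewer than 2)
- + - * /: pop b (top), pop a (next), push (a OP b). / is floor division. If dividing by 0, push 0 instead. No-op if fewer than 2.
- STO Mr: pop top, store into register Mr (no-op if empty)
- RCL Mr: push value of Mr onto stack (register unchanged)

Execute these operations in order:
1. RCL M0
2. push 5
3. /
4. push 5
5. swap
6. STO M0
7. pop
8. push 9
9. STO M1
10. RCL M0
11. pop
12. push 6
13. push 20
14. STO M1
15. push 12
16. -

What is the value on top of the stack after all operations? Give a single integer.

After op 1 (RCL M0): stack=[0] mem=[0,0,0,0]
After op 2 (push 5): stack=[0,5] mem=[0,0,0,0]
After op 3 (/): stack=[0] mem=[0,0,0,0]
After op 4 (push 5): stack=[0,5] mem=[0,0,0,0]
After op 5 (swap): stack=[5,0] mem=[0,0,0,0]
After op 6 (STO M0): stack=[5] mem=[0,0,0,0]
After op 7 (pop): stack=[empty] mem=[0,0,0,0]
After op 8 (push 9): stack=[9] mem=[0,0,0,0]
After op 9 (STO M1): stack=[empty] mem=[0,9,0,0]
After op 10 (RCL M0): stack=[0] mem=[0,9,0,0]
After op 11 (pop): stack=[empty] mem=[0,9,0,0]
After op 12 (push 6): stack=[6] mem=[0,9,0,0]
After op 13 (push 20): stack=[6,20] mem=[0,9,0,0]
After op 14 (STO M1): stack=[6] mem=[0,20,0,0]
After op 15 (push 12): stack=[6,12] mem=[0,20,0,0]
After op 16 (-): stack=[-6] mem=[0,20,0,0]

Answer: -6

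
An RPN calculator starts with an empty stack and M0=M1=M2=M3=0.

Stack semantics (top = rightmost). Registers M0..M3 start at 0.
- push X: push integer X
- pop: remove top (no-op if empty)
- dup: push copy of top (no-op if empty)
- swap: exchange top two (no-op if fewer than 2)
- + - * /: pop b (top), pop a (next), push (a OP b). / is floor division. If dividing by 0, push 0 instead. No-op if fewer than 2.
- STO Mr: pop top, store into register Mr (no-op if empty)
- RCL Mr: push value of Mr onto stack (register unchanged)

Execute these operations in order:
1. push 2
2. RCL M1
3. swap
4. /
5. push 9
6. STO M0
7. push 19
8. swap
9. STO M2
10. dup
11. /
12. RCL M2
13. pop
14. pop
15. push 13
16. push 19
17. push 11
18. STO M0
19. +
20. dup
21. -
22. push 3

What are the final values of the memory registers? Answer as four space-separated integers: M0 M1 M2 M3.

After op 1 (push 2): stack=[2] mem=[0,0,0,0]
After op 2 (RCL M1): stack=[2,0] mem=[0,0,0,0]
After op 3 (swap): stack=[0,2] mem=[0,0,0,0]
After op 4 (/): stack=[0] mem=[0,0,0,0]
After op 5 (push 9): stack=[0,9] mem=[0,0,0,0]
After op 6 (STO M0): stack=[0] mem=[9,0,0,0]
After op 7 (push 19): stack=[0,19] mem=[9,0,0,0]
After op 8 (swap): stack=[19,0] mem=[9,0,0,0]
After op 9 (STO M2): stack=[19] mem=[9,0,0,0]
After op 10 (dup): stack=[19,19] mem=[9,0,0,0]
After op 11 (/): stack=[1] mem=[9,0,0,0]
After op 12 (RCL M2): stack=[1,0] mem=[9,0,0,0]
After op 13 (pop): stack=[1] mem=[9,0,0,0]
After op 14 (pop): stack=[empty] mem=[9,0,0,0]
After op 15 (push 13): stack=[13] mem=[9,0,0,0]
After op 16 (push 19): stack=[13,19] mem=[9,0,0,0]
After op 17 (push 11): stack=[13,19,11] mem=[9,0,0,0]
After op 18 (STO M0): stack=[13,19] mem=[11,0,0,0]
After op 19 (+): stack=[32] mem=[11,0,0,0]
After op 20 (dup): stack=[32,32] mem=[11,0,0,0]
After op 21 (-): stack=[0] mem=[11,0,0,0]
After op 22 (push 3): stack=[0,3] mem=[11,0,0,0]

Answer: 11 0 0 0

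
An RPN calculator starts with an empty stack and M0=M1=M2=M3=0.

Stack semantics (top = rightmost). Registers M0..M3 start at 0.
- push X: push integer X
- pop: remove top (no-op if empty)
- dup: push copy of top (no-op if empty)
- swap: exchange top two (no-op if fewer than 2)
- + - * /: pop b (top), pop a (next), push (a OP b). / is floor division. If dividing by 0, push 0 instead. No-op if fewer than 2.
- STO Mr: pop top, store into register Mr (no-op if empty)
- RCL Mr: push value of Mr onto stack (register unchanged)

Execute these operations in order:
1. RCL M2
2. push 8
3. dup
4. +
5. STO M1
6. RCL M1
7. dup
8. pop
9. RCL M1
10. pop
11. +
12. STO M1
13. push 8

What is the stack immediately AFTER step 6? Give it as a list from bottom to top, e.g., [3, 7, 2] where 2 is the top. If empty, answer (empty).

After op 1 (RCL M2): stack=[0] mem=[0,0,0,0]
After op 2 (push 8): stack=[0,8] mem=[0,0,0,0]
After op 3 (dup): stack=[0,8,8] mem=[0,0,0,0]
After op 4 (+): stack=[0,16] mem=[0,0,0,0]
After op 5 (STO M1): stack=[0] mem=[0,16,0,0]
After op 6 (RCL M1): stack=[0,16] mem=[0,16,0,0]

[0, 16]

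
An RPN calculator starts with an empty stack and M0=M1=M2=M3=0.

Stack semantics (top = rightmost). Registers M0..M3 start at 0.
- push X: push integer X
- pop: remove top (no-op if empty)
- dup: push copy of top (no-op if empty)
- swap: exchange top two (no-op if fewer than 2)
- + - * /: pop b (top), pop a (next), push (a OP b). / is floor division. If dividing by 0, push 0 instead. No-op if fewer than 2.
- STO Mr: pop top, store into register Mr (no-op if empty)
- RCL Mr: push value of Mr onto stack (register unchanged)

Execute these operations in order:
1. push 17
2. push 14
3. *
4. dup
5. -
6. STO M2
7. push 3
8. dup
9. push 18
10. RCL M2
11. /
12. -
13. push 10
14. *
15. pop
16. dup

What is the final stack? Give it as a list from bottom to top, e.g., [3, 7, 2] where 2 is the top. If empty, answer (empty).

Answer: [3, 3]

Derivation:
After op 1 (push 17): stack=[17] mem=[0,0,0,0]
After op 2 (push 14): stack=[17,14] mem=[0,0,0,0]
After op 3 (*): stack=[238] mem=[0,0,0,0]
After op 4 (dup): stack=[238,238] mem=[0,0,0,0]
After op 5 (-): stack=[0] mem=[0,0,0,0]
After op 6 (STO M2): stack=[empty] mem=[0,0,0,0]
After op 7 (push 3): stack=[3] mem=[0,0,0,0]
After op 8 (dup): stack=[3,3] mem=[0,0,0,0]
After op 9 (push 18): stack=[3,3,18] mem=[0,0,0,0]
After op 10 (RCL M2): stack=[3,3,18,0] mem=[0,0,0,0]
After op 11 (/): stack=[3,3,0] mem=[0,0,0,0]
After op 12 (-): stack=[3,3] mem=[0,0,0,0]
After op 13 (push 10): stack=[3,3,10] mem=[0,0,0,0]
After op 14 (*): stack=[3,30] mem=[0,0,0,0]
After op 15 (pop): stack=[3] mem=[0,0,0,0]
After op 16 (dup): stack=[3,3] mem=[0,0,0,0]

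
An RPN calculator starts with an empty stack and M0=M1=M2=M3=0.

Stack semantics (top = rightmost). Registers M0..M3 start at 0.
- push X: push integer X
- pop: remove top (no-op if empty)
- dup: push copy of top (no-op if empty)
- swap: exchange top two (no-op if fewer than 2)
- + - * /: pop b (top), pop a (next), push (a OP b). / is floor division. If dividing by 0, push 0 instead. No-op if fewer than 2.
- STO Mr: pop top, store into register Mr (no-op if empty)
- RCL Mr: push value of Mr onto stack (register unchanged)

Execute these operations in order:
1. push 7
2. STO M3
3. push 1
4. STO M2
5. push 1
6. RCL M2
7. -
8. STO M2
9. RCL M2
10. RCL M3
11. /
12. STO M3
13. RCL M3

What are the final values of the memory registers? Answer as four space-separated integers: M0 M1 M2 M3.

Answer: 0 0 0 0

Derivation:
After op 1 (push 7): stack=[7] mem=[0,0,0,0]
After op 2 (STO M3): stack=[empty] mem=[0,0,0,7]
After op 3 (push 1): stack=[1] mem=[0,0,0,7]
After op 4 (STO M2): stack=[empty] mem=[0,0,1,7]
After op 5 (push 1): stack=[1] mem=[0,0,1,7]
After op 6 (RCL M2): stack=[1,1] mem=[0,0,1,7]
After op 7 (-): stack=[0] mem=[0,0,1,7]
After op 8 (STO M2): stack=[empty] mem=[0,0,0,7]
After op 9 (RCL M2): stack=[0] mem=[0,0,0,7]
After op 10 (RCL M3): stack=[0,7] mem=[0,0,0,7]
After op 11 (/): stack=[0] mem=[0,0,0,7]
After op 12 (STO M3): stack=[empty] mem=[0,0,0,0]
After op 13 (RCL M3): stack=[0] mem=[0,0,0,0]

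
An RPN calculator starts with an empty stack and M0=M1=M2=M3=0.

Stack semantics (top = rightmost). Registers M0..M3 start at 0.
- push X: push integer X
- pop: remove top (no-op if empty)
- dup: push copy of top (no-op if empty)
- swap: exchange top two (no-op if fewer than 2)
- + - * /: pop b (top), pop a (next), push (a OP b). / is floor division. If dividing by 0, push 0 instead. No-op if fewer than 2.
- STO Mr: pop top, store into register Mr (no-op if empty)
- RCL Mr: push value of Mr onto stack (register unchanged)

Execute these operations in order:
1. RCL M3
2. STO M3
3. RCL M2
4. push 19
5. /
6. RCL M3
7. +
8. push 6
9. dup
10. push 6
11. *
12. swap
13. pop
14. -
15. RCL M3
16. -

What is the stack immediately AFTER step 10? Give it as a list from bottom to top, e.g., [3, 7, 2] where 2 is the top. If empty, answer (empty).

After op 1 (RCL M3): stack=[0] mem=[0,0,0,0]
After op 2 (STO M3): stack=[empty] mem=[0,0,0,0]
After op 3 (RCL M2): stack=[0] mem=[0,0,0,0]
After op 4 (push 19): stack=[0,19] mem=[0,0,0,0]
After op 5 (/): stack=[0] mem=[0,0,0,0]
After op 6 (RCL M3): stack=[0,0] mem=[0,0,0,0]
After op 7 (+): stack=[0] mem=[0,0,0,0]
After op 8 (push 6): stack=[0,6] mem=[0,0,0,0]
After op 9 (dup): stack=[0,6,6] mem=[0,0,0,0]
After op 10 (push 6): stack=[0,6,6,6] mem=[0,0,0,0]

[0, 6, 6, 6]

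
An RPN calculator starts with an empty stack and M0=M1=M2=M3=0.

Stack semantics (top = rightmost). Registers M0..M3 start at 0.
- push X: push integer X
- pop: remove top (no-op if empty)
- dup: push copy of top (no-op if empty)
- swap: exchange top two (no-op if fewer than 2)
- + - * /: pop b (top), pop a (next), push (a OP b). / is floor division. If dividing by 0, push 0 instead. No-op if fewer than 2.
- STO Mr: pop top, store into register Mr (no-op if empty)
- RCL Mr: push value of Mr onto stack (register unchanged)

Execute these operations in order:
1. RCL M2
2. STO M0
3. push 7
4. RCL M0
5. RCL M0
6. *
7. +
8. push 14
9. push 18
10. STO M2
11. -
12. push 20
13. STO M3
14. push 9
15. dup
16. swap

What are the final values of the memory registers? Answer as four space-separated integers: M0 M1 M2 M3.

Answer: 0 0 18 20

Derivation:
After op 1 (RCL M2): stack=[0] mem=[0,0,0,0]
After op 2 (STO M0): stack=[empty] mem=[0,0,0,0]
After op 3 (push 7): stack=[7] mem=[0,0,0,0]
After op 4 (RCL M0): stack=[7,0] mem=[0,0,0,0]
After op 5 (RCL M0): stack=[7,0,0] mem=[0,0,0,0]
After op 6 (*): stack=[7,0] mem=[0,0,0,0]
After op 7 (+): stack=[7] mem=[0,0,0,0]
After op 8 (push 14): stack=[7,14] mem=[0,0,0,0]
After op 9 (push 18): stack=[7,14,18] mem=[0,0,0,0]
After op 10 (STO M2): stack=[7,14] mem=[0,0,18,0]
After op 11 (-): stack=[-7] mem=[0,0,18,0]
After op 12 (push 20): stack=[-7,20] mem=[0,0,18,0]
After op 13 (STO M3): stack=[-7] mem=[0,0,18,20]
After op 14 (push 9): stack=[-7,9] mem=[0,0,18,20]
After op 15 (dup): stack=[-7,9,9] mem=[0,0,18,20]
After op 16 (swap): stack=[-7,9,9] mem=[0,0,18,20]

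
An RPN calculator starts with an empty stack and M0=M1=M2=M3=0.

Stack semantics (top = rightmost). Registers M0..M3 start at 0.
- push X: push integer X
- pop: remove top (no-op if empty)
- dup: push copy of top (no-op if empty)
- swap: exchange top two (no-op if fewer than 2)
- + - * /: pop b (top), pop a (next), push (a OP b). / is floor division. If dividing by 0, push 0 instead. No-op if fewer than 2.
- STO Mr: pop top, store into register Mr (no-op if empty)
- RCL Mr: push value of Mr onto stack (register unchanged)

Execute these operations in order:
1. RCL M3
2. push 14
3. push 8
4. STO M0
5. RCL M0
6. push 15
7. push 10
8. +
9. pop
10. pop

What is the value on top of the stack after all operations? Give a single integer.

After op 1 (RCL M3): stack=[0] mem=[0,0,0,0]
After op 2 (push 14): stack=[0,14] mem=[0,0,0,0]
After op 3 (push 8): stack=[0,14,8] mem=[0,0,0,0]
After op 4 (STO M0): stack=[0,14] mem=[8,0,0,0]
After op 5 (RCL M0): stack=[0,14,8] mem=[8,0,0,0]
After op 6 (push 15): stack=[0,14,8,15] mem=[8,0,0,0]
After op 7 (push 10): stack=[0,14,8,15,10] mem=[8,0,0,0]
After op 8 (+): stack=[0,14,8,25] mem=[8,0,0,0]
After op 9 (pop): stack=[0,14,8] mem=[8,0,0,0]
After op 10 (pop): stack=[0,14] mem=[8,0,0,0]

Answer: 14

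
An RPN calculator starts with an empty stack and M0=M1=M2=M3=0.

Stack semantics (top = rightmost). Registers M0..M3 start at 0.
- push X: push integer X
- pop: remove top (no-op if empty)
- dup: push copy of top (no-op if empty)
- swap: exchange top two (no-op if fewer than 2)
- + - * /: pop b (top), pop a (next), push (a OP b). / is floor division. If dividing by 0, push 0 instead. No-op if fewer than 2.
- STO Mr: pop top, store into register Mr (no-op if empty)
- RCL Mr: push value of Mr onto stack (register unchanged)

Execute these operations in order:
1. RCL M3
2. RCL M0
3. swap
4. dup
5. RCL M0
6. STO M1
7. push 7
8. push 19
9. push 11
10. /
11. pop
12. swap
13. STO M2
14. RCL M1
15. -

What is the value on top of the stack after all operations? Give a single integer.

After op 1 (RCL M3): stack=[0] mem=[0,0,0,0]
After op 2 (RCL M0): stack=[0,0] mem=[0,0,0,0]
After op 3 (swap): stack=[0,0] mem=[0,0,0,0]
After op 4 (dup): stack=[0,0,0] mem=[0,0,0,0]
After op 5 (RCL M0): stack=[0,0,0,0] mem=[0,0,0,0]
After op 6 (STO M1): stack=[0,0,0] mem=[0,0,0,0]
After op 7 (push 7): stack=[0,0,0,7] mem=[0,0,0,0]
After op 8 (push 19): stack=[0,0,0,7,19] mem=[0,0,0,0]
After op 9 (push 11): stack=[0,0,0,7,19,11] mem=[0,0,0,0]
After op 10 (/): stack=[0,0,0,7,1] mem=[0,0,0,0]
After op 11 (pop): stack=[0,0,0,7] mem=[0,0,0,0]
After op 12 (swap): stack=[0,0,7,0] mem=[0,0,0,0]
After op 13 (STO M2): stack=[0,0,7] mem=[0,0,0,0]
After op 14 (RCL M1): stack=[0,0,7,0] mem=[0,0,0,0]
After op 15 (-): stack=[0,0,7] mem=[0,0,0,0]

Answer: 7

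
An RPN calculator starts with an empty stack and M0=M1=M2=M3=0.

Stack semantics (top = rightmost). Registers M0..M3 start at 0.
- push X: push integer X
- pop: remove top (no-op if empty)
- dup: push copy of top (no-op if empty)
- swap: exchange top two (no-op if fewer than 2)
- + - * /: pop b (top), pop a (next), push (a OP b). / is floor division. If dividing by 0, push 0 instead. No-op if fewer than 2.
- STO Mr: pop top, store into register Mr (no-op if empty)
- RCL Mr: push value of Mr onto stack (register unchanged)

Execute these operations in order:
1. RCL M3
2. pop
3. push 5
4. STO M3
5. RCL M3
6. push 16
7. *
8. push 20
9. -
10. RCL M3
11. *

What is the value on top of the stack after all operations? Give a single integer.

Answer: 300

Derivation:
After op 1 (RCL M3): stack=[0] mem=[0,0,0,0]
After op 2 (pop): stack=[empty] mem=[0,0,0,0]
After op 3 (push 5): stack=[5] mem=[0,0,0,0]
After op 4 (STO M3): stack=[empty] mem=[0,0,0,5]
After op 5 (RCL M3): stack=[5] mem=[0,0,0,5]
After op 6 (push 16): stack=[5,16] mem=[0,0,0,5]
After op 7 (*): stack=[80] mem=[0,0,0,5]
After op 8 (push 20): stack=[80,20] mem=[0,0,0,5]
After op 9 (-): stack=[60] mem=[0,0,0,5]
After op 10 (RCL M3): stack=[60,5] mem=[0,0,0,5]
After op 11 (*): stack=[300] mem=[0,0,0,5]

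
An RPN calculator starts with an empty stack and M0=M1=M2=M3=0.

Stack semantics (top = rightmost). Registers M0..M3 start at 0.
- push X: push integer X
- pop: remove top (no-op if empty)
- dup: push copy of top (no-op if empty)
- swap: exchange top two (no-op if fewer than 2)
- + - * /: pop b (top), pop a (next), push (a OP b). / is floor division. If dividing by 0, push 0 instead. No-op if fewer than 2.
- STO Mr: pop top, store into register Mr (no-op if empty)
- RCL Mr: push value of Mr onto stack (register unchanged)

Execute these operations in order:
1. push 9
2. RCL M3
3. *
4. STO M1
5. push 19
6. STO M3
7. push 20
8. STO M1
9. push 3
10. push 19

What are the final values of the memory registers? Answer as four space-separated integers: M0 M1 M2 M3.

After op 1 (push 9): stack=[9] mem=[0,0,0,0]
After op 2 (RCL M3): stack=[9,0] mem=[0,0,0,0]
After op 3 (*): stack=[0] mem=[0,0,0,0]
After op 4 (STO M1): stack=[empty] mem=[0,0,0,0]
After op 5 (push 19): stack=[19] mem=[0,0,0,0]
After op 6 (STO M3): stack=[empty] mem=[0,0,0,19]
After op 7 (push 20): stack=[20] mem=[0,0,0,19]
After op 8 (STO M1): stack=[empty] mem=[0,20,0,19]
After op 9 (push 3): stack=[3] mem=[0,20,0,19]
After op 10 (push 19): stack=[3,19] mem=[0,20,0,19]

Answer: 0 20 0 19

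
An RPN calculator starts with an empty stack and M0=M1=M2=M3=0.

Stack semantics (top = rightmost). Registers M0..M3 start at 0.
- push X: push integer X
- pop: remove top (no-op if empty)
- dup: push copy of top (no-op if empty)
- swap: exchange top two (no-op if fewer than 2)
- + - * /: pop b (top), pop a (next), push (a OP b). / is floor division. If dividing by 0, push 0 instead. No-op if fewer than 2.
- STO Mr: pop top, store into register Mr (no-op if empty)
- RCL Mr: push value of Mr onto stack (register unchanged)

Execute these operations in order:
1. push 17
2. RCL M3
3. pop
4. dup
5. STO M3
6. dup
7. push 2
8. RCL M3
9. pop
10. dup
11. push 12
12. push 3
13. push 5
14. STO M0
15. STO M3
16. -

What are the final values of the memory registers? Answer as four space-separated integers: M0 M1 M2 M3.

After op 1 (push 17): stack=[17] mem=[0,0,0,0]
After op 2 (RCL M3): stack=[17,0] mem=[0,0,0,0]
After op 3 (pop): stack=[17] mem=[0,0,0,0]
After op 4 (dup): stack=[17,17] mem=[0,0,0,0]
After op 5 (STO M3): stack=[17] mem=[0,0,0,17]
After op 6 (dup): stack=[17,17] mem=[0,0,0,17]
After op 7 (push 2): stack=[17,17,2] mem=[0,0,0,17]
After op 8 (RCL M3): stack=[17,17,2,17] mem=[0,0,0,17]
After op 9 (pop): stack=[17,17,2] mem=[0,0,0,17]
After op 10 (dup): stack=[17,17,2,2] mem=[0,0,0,17]
After op 11 (push 12): stack=[17,17,2,2,12] mem=[0,0,0,17]
After op 12 (push 3): stack=[17,17,2,2,12,3] mem=[0,0,0,17]
After op 13 (push 5): stack=[17,17,2,2,12,3,5] mem=[0,0,0,17]
After op 14 (STO M0): stack=[17,17,2,2,12,3] mem=[5,0,0,17]
After op 15 (STO M3): stack=[17,17,2,2,12] mem=[5,0,0,3]
After op 16 (-): stack=[17,17,2,-10] mem=[5,0,0,3]

Answer: 5 0 0 3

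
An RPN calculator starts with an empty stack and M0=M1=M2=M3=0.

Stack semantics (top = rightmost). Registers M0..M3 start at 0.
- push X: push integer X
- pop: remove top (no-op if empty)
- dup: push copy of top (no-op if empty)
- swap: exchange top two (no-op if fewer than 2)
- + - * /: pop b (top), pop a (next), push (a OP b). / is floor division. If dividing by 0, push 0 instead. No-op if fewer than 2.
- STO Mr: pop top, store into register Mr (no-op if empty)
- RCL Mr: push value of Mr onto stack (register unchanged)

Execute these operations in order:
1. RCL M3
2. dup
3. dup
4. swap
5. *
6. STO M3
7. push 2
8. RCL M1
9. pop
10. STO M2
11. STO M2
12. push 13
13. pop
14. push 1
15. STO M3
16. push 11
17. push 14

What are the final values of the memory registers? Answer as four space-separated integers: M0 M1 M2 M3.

After op 1 (RCL M3): stack=[0] mem=[0,0,0,0]
After op 2 (dup): stack=[0,0] mem=[0,0,0,0]
After op 3 (dup): stack=[0,0,0] mem=[0,0,0,0]
After op 4 (swap): stack=[0,0,0] mem=[0,0,0,0]
After op 5 (*): stack=[0,0] mem=[0,0,0,0]
After op 6 (STO M3): stack=[0] mem=[0,0,0,0]
After op 7 (push 2): stack=[0,2] mem=[0,0,0,0]
After op 8 (RCL M1): stack=[0,2,0] mem=[0,0,0,0]
After op 9 (pop): stack=[0,2] mem=[0,0,0,0]
After op 10 (STO M2): stack=[0] mem=[0,0,2,0]
After op 11 (STO M2): stack=[empty] mem=[0,0,0,0]
After op 12 (push 13): stack=[13] mem=[0,0,0,0]
After op 13 (pop): stack=[empty] mem=[0,0,0,0]
After op 14 (push 1): stack=[1] mem=[0,0,0,0]
After op 15 (STO M3): stack=[empty] mem=[0,0,0,1]
After op 16 (push 11): stack=[11] mem=[0,0,0,1]
After op 17 (push 14): stack=[11,14] mem=[0,0,0,1]

Answer: 0 0 0 1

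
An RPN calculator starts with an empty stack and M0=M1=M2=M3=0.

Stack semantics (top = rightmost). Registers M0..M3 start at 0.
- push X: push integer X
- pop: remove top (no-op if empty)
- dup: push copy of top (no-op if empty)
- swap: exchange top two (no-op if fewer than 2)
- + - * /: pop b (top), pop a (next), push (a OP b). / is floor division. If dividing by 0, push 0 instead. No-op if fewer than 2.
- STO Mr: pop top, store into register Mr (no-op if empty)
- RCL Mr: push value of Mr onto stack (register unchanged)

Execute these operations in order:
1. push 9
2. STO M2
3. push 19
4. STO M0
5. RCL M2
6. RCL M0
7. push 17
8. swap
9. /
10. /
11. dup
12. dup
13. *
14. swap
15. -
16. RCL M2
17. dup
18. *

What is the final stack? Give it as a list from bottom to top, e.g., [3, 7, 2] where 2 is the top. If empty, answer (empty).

Answer: [0, 81]

Derivation:
After op 1 (push 9): stack=[9] mem=[0,0,0,0]
After op 2 (STO M2): stack=[empty] mem=[0,0,9,0]
After op 3 (push 19): stack=[19] mem=[0,0,9,0]
After op 4 (STO M0): stack=[empty] mem=[19,0,9,0]
After op 5 (RCL M2): stack=[9] mem=[19,0,9,0]
After op 6 (RCL M0): stack=[9,19] mem=[19,0,9,0]
After op 7 (push 17): stack=[9,19,17] mem=[19,0,9,0]
After op 8 (swap): stack=[9,17,19] mem=[19,0,9,0]
After op 9 (/): stack=[9,0] mem=[19,0,9,0]
After op 10 (/): stack=[0] mem=[19,0,9,0]
After op 11 (dup): stack=[0,0] mem=[19,0,9,0]
After op 12 (dup): stack=[0,0,0] mem=[19,0,9,0]
After op 13 (*): stack=[0,0] mem=[19,0,9,0]
After op 14 (swap): stack=[0,0] mem=[19,0,9,0]
After op 15 (-): stack=[0] mem=[19,0,9,0]
After op 16 (RCL M2): stack=[0,9] mem=[19,0,9,0]
After op 17 (dup): stack=[0,9,9] mem=[19,0,9,0]
After op 18 (*): stack=[0,81] mem=[19,0,9,0]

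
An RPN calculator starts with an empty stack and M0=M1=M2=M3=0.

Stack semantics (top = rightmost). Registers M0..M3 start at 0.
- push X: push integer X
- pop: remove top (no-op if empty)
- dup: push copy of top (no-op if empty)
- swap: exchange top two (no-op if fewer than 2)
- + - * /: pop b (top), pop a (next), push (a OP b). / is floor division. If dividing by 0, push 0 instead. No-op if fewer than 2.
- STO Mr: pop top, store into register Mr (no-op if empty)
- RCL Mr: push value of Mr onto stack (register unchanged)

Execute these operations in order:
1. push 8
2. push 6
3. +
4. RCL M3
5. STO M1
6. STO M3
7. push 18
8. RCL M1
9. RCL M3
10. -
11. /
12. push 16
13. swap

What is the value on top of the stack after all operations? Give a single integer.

After op 1 (push 8): stack=[8] mem=[0,0,0,0]
After op 2 (push 6): stack=[8,6] mem=[0,0,0,0]
After op 3 (+): stack=[14] mem=[0,0,0,0]
After op 4 (RCL M3): stack=[14,0] mem=[0,0,0,0]
After op 5 (STO M1): stack=[14] mem=[0,0,0,0]
After op 6 (STO M3): stack=[empty] mem=[0,0,0,14]
After op 7 (push 18): stack=[18] mem=[0,0,0,14]
After op 8 (RCL M1): stack=[18,0] mem=[0,0,0,14]
After op 9 (RCL M3): stack=[18,0,14] mem=[0,0,0,14]
After op 10 (-): stack=[18,-14] mem=[0,0,0,14]
After op 11 (/): stack=[-2] mem=[0,0,0,14]
After op 12 (push 16): stack=[-2,16] mem=[0,0,0,14]
After op 13 (swap): stack=[16,-2] mem=[0,0,0,14]

Answer: -2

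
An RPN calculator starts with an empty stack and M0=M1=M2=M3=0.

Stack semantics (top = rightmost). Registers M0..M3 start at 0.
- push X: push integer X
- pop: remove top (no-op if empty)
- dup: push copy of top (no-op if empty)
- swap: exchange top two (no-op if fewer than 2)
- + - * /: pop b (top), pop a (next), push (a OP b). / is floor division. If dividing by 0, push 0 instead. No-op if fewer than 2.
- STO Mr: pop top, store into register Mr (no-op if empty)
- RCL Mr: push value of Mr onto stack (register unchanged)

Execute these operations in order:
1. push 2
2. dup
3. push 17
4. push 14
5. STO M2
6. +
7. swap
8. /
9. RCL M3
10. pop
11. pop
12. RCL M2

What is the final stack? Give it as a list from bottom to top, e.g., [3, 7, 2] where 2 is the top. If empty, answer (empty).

After op 1 (push 2): stack=[2] mem=[0,0,0,0]
After op 2 (dup): stack=[2,2] mem=[0,0,0,0]
After op 3 (push 17): stack=[2,2,17] mem=[0,0,0,0]
After op 4 (push 14): stack=[2,2,17,14] mem=[0,0,0,0]
After op 5 (STO M2): stack=[2,2,17] mem=[0,0,14,0]
After op 6 (+): stack=[2,19] mem=[0,0,14,0]
After op 7 (swap): stack=[19,2] mem=[0,0,14,0]
After op 8 (/): stack=[9] mem=[0,0,14,0]
After op 9 (RCL M3): stack=[9,0] mem=[0,0,14,0]
After op 10 (pop): stack=[9] mem=[0,0,14,0]
After op 11 (pop): stack=[empty] mem=[0,0,14,0]
After op 12 (RCL M2): stack=[14] mem=[0,0,14,0]

Answer: [14]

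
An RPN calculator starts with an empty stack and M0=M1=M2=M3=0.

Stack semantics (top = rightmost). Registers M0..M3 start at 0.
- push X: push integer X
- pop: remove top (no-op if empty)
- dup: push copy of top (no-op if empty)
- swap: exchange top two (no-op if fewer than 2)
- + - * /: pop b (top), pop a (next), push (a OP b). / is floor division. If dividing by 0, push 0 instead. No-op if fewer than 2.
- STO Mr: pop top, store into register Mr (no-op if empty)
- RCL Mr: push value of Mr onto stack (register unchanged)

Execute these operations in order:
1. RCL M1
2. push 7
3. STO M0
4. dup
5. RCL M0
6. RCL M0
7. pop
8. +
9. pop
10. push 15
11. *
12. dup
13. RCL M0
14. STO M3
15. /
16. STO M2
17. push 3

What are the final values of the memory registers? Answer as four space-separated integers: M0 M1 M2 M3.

Answer: 7 0 0 7

Derivation:
After op 1 (RCL M1): stack=[0] mem=[0,0,0,0]
After op 2 (push 7): stack=[0,7] mem=[0,0,0,0]
After op 3 (STO M0): stack=[0] mem=[7,0,0,0]
After op 4 (dup): stack=[0,0] mem=[7,0,0,0]
After op 5 (RCL M0): stack=[0,0,7] mem=[7,0,0,0]
After op 6 (RCL M0): stack=[0,0,7,7] mem=[7,0,0,0]
After op 7 (pop): stack=[0,0,7] mem=[7,0,0,0]
After op 8 (+): stack=[0,7] mem=[7,0,0,0]
After op 9 (pop): stack=[0] mem=[7,0,0,0]
After op 10 (push 15): stack=[0,15] mem=[7,0,0,0]
After op 11 (*): stack=[0] mem=[7,0,0,0]
After op 12 (dup): stack=[0,0] mem=[7,0,0,0]
After op 13 (RCL M0): stack=[0,0,7] mem=[7,0,0,0]
After op 14 (STO M3): stack=[0,0] mem=[7,0,0,7]
After op 15 (/): stack=[0] mem=[7,0,0,7]
After op 16 (STO M2): stack=[empty] mem=[7,0,0,7]
After op 17 (push 3): stack=[3] mem=[7,0,0,7]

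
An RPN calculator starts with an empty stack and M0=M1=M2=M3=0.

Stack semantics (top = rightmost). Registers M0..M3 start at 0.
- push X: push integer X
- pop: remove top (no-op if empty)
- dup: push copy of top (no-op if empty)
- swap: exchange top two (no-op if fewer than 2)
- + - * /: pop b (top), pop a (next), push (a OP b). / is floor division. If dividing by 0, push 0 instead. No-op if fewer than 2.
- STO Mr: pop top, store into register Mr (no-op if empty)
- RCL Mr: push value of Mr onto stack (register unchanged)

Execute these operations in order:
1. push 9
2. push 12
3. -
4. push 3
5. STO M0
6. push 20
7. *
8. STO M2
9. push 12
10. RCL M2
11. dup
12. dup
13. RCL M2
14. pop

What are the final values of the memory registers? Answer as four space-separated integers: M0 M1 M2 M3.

After op 1 (push 9): stack=[9] mem=[0,0,0,0]
After op 2 (push 12): stack=[9,12] mem=[0,0,0,0]
After op 3 (-): stack=[-3] mem=[0,0,0,0]
After op 4 (push 3): stack=[-3,3] mem=[0,0,0,0]
After op 5 (STO M0): stack=[-3] mem=[3,0,0,0]
After op 6 (push 20): stack=[-3,20] mem=[3,0,0,0]
After op 7 (*): stack=[-60] mem=[3,0,0,0]
After op 8 (STO M2): stack=[empty] mem=[3,0,-60,0]
After op 9 (push 12): stack=[12] mem=[3,0,-60,0]
After op 10 (RCL M2): stack=[12,-60] mem=[3,0,-60,0]
After op 11 (dup): stack=[12,-60,-60] mem=[3,0,-60,0]
After op 12 (dup): stack=[12,-60,-60,-60] mem=[3,0,-60,0]
After op 13 (RCL M2): stack=[12,-60,-60,-60,-60] mem=[3,0,-60,0]
After op 14 (pop): stack=[12,-60,-60,-60] mem=[3,0,-60,0]

Answer: 3 0 -60 0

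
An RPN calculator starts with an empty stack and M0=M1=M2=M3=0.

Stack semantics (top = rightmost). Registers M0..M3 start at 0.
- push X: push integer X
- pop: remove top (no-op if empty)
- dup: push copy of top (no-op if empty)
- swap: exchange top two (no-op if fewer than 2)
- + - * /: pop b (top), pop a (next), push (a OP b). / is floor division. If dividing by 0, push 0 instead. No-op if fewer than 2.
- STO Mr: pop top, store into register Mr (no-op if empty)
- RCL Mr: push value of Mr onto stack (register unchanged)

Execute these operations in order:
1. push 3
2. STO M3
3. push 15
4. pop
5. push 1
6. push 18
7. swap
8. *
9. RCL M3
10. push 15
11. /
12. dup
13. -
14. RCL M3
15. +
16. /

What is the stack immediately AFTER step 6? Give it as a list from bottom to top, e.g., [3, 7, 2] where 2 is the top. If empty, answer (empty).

After op 1 (push 3): stack=[3] mem=[0,0,0,0]
After op 2 (STO M3): stack=[empty] mem=[0,0,0,3]
After op 3 (push 15): stack=[15] mem=[0,0,0,3]
After op 4 (pop): stack=[empty] mem=[0,0,0,3]
After op 5 (push 1): stack=[1] mem=[0,0,0,3]
After op 6 (push 18): stack=[1,18] mem=[0,0,0,3]

[1, 18]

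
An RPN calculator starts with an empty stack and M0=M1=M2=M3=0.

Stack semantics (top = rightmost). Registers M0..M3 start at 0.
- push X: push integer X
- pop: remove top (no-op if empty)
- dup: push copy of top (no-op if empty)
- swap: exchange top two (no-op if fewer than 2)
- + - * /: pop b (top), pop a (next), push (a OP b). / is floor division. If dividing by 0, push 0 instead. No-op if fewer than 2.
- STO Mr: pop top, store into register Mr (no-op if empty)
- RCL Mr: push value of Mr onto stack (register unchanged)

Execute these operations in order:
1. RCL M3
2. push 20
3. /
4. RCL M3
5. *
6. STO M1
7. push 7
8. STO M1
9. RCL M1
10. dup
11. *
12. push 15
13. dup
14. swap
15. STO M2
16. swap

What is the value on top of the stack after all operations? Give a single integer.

After op 1 (RCL M3): stack=[0] mem=[0,0,0,0]
After op 2 (push 20): stack=[0,20] mem=[0,0,0,0]
After op 3 (/): stack=[0] mem=[0,0,0,0]
After op 4 (RCL M3): stack=[0,0] mem=[0,0,0,0]
After op 5 (*): stack=[0] mem=[0,0,0,0]
After op 6 (STO M1): stack=[empty] mem=[0,0,0,0]
After op 7 (push 7): stack=[7] mem=[0,0,0,0]
After op 8 (STO M1): stack=[empty] mem=[0,7,0,0]
After op 9 (RCL M1): stack=[7] mem=[0,7,0,0]
After op 10 (dup): stack=[7,7] mem=[0,7,0,0]
After op 11 (*): stack=[49] mem=[0,7,0,0]
After op 12 (push 15): stack=[49,15] mem=[0,7,0,0]
After op 13 (dup): stack=[49,15,15] mem=[0,7,0,0]
After op 14 (swap): stack=[49,15,15] mem=[0,7,0,0]
After op 15 (STO M2): stack=[49,15] mem=[0,7,15,0]
After op 16 (swap): stack=[15,49] mem=[0,7,15,0]

Answer: 49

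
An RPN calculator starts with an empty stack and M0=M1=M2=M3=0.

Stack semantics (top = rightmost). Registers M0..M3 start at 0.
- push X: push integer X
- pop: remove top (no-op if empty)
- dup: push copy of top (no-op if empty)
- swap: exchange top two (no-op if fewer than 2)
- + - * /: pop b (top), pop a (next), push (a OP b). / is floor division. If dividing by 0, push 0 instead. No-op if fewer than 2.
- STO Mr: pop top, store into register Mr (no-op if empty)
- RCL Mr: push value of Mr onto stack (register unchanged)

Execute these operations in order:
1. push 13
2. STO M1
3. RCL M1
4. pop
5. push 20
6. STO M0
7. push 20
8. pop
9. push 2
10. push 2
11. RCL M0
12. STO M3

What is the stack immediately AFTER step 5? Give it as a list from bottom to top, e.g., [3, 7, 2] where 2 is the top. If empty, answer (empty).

After op 1 (push 13): stack=[13] mem=[0,0,0,0]
After op 2 (STO M1): stack=[empty] mem=[0,13,0,0]
After op 3 (RCL M1): stack=[13] mem=[0,13,0,0]
After op 4 (pop): stack=[empty] mem=[0,13,0,0]
After op 5 (push 20): stack=[20] mem=[0,13,0,0]

[20]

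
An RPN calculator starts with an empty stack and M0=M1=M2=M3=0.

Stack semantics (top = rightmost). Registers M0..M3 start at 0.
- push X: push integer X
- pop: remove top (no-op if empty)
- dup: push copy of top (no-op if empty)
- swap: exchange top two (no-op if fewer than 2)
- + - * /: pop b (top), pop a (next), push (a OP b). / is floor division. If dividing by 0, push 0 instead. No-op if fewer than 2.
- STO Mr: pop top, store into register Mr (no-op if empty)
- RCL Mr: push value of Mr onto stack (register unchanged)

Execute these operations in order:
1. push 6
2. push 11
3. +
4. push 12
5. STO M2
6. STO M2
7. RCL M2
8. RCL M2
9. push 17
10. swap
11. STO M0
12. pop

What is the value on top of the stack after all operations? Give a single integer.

Answer: 17

Derivation:
After op 1 (push 6): stack=[6] mem=[0,0,0,0]
After op 2 (push 11): stack=[6,11] mem=[0,0,0,0]
After op 3 (+): stack=[17] mem=[0,0,0,0]
After op 4 (push 12): stack=[17,12] mem=[0,0,0,0]
After op 5 (STO M2): stack=[17] mem=[0,0,12,0]
After op 6 (STO M2): stack=[empty] mem=[0,0,17,0]
After op 7 (RCL M2): stack=[17] mem=[0,0,17,0]
After op 8 (RCL M2): stack=[17,17] mem=[0,0,17,0]
After op 9 (push 17): stack=[17,17,17] mem=[0,0,17,0]
After op 10 (swap): stack=[17,17,17] mem=[0,0,17,0]
After op 11 (STO M0): stack=[17,17] mem=[17,0,17,0]
After op 12 (pop): stack=[17] mem=[17,0,17,0]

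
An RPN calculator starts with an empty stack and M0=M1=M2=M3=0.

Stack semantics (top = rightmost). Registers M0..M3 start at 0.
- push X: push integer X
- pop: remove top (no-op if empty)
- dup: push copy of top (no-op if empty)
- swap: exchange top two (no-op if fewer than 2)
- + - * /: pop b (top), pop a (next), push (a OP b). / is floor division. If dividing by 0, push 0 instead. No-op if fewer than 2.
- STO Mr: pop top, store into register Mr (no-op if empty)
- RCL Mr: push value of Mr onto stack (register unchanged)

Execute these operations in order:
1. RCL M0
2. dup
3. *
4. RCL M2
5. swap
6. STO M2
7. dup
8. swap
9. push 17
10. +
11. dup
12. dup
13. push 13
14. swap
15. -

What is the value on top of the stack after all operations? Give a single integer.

After op 1 (RCL M0): stack=[0] mem=[0,0,0,0]
After op 2 (dup): stack=[0,0] mem=[0,0,0,0]
After op 3 (*): stack=[0] mem=[0,0,0,0]
After op 4 (RCL M2): stack=[0,0] mem=[0,0,0,0]
After op 5 (swap): stack=[0,0] mem=[0,0,0,0]
After op 6 (STO M2): stack=[0] mem=[0,0,0,0]
After op 7 (dup): stack=[0,0] mem=[0,0,0,0]
After op 8 (swap): stack=[0,0] mem=[0,0,0,0]
After op 9 (push 17): stack=[0,0,17] mem=[0,0,0,0]
After op 10 (+): stack=[0,17] mem=[0,0,0,0]
After op 11 (dup): stack=[0,17,17] mem=[0,0,0,0]
After op 12 (dup): stack=[0,17,17,17] mem=[0,0,0,0]
After op 13 (push 13): stack=[0,17,17,17,13] mem=[0,0,0,0]
After op 14 (swap): stack=[0,17,17,13,17] mem=[0,0,0,0]
After op 15 (-): stack=[0,17,17,-4] mem=[0,0,0,0]

Answer: -4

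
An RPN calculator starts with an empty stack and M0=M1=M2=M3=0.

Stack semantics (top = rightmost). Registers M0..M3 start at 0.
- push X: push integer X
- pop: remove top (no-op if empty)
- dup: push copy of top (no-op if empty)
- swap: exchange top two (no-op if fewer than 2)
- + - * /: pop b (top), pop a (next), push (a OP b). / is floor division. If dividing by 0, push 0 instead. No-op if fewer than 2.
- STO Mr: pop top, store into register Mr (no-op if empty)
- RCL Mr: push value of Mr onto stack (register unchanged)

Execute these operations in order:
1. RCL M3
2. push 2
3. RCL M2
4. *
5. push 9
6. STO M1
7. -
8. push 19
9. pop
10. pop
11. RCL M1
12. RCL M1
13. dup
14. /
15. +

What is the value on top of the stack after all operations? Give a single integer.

Answer: 10

Derivation:
After op 1 (RCL M3): stack=[0] mem=[0,0,0,0]
After op 2 (push 2): stack=[0,2] mem=[0,0,0,0]
After op 3 (RCL M2): stack=[0,2,0] mem=[0,0,0,0]
After op 4 (*): stack=[0,0] mem=[0,0,0,0]
After op 5 (push 9): stack=[0,0,9] mem=[0,0,0,0]
After op 6 (STO M1): stack=[0,0] mem=[0,9,0,0]
After op 7 (-): stack=[0] mem=[0,9,0,0]
After op 8 (push 19): stack=[0,19] mem=[0,9,0,0]
After op 9 (pop): stack=[0] mem=[0,9,0,0]
After op 10 (pop): stack=[empty] mem=[0,9,0,0]
After op 11 (RCL M1): stack=[9] mem=[0,9,0,0]
After op 12 (RCL M1): stack=[9,9] mem=[0,9,0,0]
After op 13 (dup): stack=[9,9,9] mem=[0,9,0,0]
After op 14 (/): stack=[9,1] mem=[0,9,0,0]
After op 15 (+): stack=[10] mem=[0,9,0,0]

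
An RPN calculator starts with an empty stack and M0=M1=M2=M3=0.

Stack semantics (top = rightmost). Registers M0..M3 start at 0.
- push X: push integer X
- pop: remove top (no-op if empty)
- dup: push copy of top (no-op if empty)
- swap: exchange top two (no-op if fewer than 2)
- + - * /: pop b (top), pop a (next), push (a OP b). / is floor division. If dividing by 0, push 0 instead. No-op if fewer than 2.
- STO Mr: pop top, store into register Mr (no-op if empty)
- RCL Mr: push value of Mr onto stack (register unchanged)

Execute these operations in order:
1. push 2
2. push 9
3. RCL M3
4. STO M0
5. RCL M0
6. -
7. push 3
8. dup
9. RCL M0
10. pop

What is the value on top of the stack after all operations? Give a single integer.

After op 1 (push 2): stack=[2] mem=[0,0,0,0]
After op 2 (push 9): stack=[2,9] mem=[0,0,0,0]
After op 3 (RCL M3): stack=[2,9,0] mem=[0,0,0,0]
After op 4 (STO M0): stack=[2,9] mem=[0,0,0,0]
After op 5 (RCL M0): stack=[2,9,0] mem=[0,0,0,0]
After op 6 (-): stack=[2,9] mem=[0,0,0,0]
After op 7 (push 3): stack=[2,9,3] mem=[0,0,0,0]
After op 8 (dup): stack=[2,9,3,3] mem=[0,0,0,0]
After op 9 (RCL M0): stack=[2,9,3,3,0] mem=[0,0,0,0]
After op 10 (pop): stack=[2,9,3,3] mem=[0,0,0,0]

Answer: 3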